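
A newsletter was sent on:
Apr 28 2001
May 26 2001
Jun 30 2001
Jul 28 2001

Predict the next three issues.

Aug 25 2001, Sep 29 2001, Oct 27 2001

Every date is a Saturday; gaps 28, 35, 28 days.
Each is the last Saturday of its month (at least one falls on the 29th or later, ruling out '4th Saturday').
August 2001 ends with Saturday Aug 25 2001.
September 2001 ends with Saturday Sep 29 2001.
October 2001 ends with Saturday Oct 27 2001.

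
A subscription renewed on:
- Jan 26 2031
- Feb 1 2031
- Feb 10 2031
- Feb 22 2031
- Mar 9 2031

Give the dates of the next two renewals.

The spacing grows by 3 each time: 6, 9, 12, 15 days.
Next gap: 18 days. Mar 9 2031 + 18 days = Mar 27 2031.
Next gap: 21 days. Mar 27 2031 + 21 days = Apr 17 2031.

Mar 27 2031, Apr 17 2031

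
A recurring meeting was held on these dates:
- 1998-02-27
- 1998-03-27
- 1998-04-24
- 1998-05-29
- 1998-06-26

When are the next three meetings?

Every date is a Friday; gaps 28, 28, 35, 28 days.
Each is the last Friday of its month (at least one falls on the 29th or later, ruling out '4th Friday').
July 1998 ends with Friday 1998-07-31.
August 1998 ends with Friday 1998-08-28.
Last Friday of September 1998: 1998-09-25.

1998-07-31, 1998-08-28, 1998-09-25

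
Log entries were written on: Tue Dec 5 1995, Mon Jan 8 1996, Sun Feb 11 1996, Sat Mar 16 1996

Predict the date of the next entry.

Every event comes 34 days after the last (34, 34, 34).
Sat Mar 16 1996 + 34 days = Fri Apr 19 1996.

Fri Apr 19 1996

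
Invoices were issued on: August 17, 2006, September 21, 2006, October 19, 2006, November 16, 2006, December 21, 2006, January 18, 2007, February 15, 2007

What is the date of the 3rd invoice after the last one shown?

All dates are Thursdays, 35, 28, 28, 35, 28, 28 days apart.
Specifically, the 3rd Thursday of each month.
3rd Thursday of March 2007: March 15, 2007.
April 2007 — 3rd Thursday is April 19, 2007.
May 2007 — 3rd Thursday is May 17, 2007.

May 17, 2007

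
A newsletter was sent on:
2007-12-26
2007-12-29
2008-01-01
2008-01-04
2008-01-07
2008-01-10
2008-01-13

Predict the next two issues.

Every event comes 3 days after the last (3, 3, 3, 3, 3, 3).
2008-01-13 + 3 days = 2008-01-16.
2008-01-16 + 3 days = 2008-01-19.

2008-01-16, 2008-01-19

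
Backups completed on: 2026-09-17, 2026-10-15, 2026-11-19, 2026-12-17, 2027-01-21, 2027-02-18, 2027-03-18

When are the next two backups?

These are Thursdays at 28- or 35-day spacing (28, 35, 28, 35, 28, 28).
The pattern: 3rd Thursday of the month.
3rd Thursday of April 2027: 2027-04-15.
3rd Thursday of May 2027: 2027-05-20.

2027-04-15, 2027-05-20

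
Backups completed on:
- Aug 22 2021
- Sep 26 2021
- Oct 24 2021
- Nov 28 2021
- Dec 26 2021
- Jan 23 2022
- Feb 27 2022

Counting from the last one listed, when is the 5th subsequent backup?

Jul 24 2022

Gaps: 35, 28, 35, 28, 28, 35 days — a mix of 28 and 35. Every date is a Sunday.
Each is the 4th Sunday of its month.
March 2022 — 4th Sunday is Mar 27 2022.
April 2022 — 4th Sunday is Apr 24 2022.
4th Sunday of May 2022: May 22 2022.
June 2022 — 4th Sunday is Jun 26 2022.
July 2022 — 4th Sunday is Jul 24 2022.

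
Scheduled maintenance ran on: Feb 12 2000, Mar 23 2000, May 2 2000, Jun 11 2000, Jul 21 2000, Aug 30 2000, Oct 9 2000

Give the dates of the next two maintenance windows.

Gaps between consecutive events: 40, 40, 40, 40, 40, 40 days — a constant 40-day interval.
Oct 9 2000 + 40 days = Nov 18 2000.
Nov 18 2000 + 40 days = Dec 28 2000.

Nov 18 2000, Dec 28 2000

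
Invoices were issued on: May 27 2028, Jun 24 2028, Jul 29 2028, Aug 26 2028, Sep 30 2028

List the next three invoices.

Every date is a Saturday; gaps 28, 35, 28, 35 days.
Each is the last Saturday of its month (at least one falls on the 29th or later, ruling out '4th Saturday').
Last Saturday of October 2028: Oct 28 2028.
Last Saturday of November 2028: Nov 25 2028.
Last Saturday of December 2028: Dec 30 2028.

Oct 28 2028, Nov 25 2028, Dec 30 2028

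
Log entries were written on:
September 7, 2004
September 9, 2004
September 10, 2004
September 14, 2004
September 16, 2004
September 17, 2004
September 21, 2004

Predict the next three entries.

September 23, 2004; September 24, 2004; September 28, 2004

Gaps: 2, 1, 4, 2, 1, 4 days — not constant, but cyclic with period 3.
The events fall on every Tuesday, Thursday and Friday.
The following Thursday is September 23, 2004.
Next Friday: September 24, 2004.
Next Tuesday: September 28, 2004.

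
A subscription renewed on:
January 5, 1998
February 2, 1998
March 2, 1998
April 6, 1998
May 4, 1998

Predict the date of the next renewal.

Gaps: 28, 28, 35, 28 days — a mix of 28 and 35. Every date is a Monday.
Each is the 1st Monday of its month.
1st Monday of June 1998: June 1, 1998.

June 1, 1998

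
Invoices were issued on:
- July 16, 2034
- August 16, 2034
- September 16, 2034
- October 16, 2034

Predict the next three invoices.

November 16, 2034; December 16, 2034; January 16, 2035

The day-of-month is always 16 (31, 31, 30 days between events).
So this recurs on the 16th of each month.
Next: November 2034 → November 16, 2034.
Next: December 2034 → December 16, 2034.
January 2035: January 16, 2035.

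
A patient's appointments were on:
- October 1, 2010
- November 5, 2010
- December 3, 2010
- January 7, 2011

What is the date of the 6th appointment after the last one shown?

All dates are Fridays, 35, 28, 35 days apart.
Specifically, the 1st Friday of each month.
February 2011 — 1st Friday is February 4, 2011.
March 2011 — 1st Friday is March 4, 2011.
April 2011 — 1st Friday is April 1, 2011.
1st Friday of May 2011: May 6, 2011.
1st Friday of June 2011: June 3, 2011.
July 2011 — 1st Friday is July 1, 2011.

July 1, 2011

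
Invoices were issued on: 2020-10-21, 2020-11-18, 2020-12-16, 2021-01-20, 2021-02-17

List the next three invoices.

Gaps: 28, 28, 35, 28 days — a mix of 28 and 35. Every date is a Wednesday.
Each is the 3rd Wednesday of its month.
3rd Wednesday of March 2021: 2021-03-17.
April 2021 — 3rd Wednesday is 2021-04-21.
3rd Wednesday of May 2021: 2021-05-19.

2021-03-17, 2021-04-21, 2021-05-19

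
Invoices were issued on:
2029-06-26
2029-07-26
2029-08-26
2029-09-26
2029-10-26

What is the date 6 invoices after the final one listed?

Gaps: 30, 31, 31, 30 days — not constant. Every event is on the 26th of the month.
Pattern: the 26th of each month.
November 2029: 2029-11-26.
Next: December 2029 → 2029-12-26.
January 2030: 2030-01-26.
Next: February 2030 → 2030-02-26.
Next: March 2030 → 2030-03-26.
Next: April 2030 → 2030-04-26.

2030-04-26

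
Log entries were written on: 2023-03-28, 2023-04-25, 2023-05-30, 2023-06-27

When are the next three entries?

2023-07-25, 2023-08-29, 2023-09-26

Every date is a Tuesday; gaps 28, 35, 28 days.
Each is the last Tuesday of its month (at least one falls on the 29th or later, ruling out '4th Tuesday').
Last Tuesday of July 2023: 2023-07-25.
Last Tuesday of August 2023: 2023-08-29.
Last Tuesday of September 2023: 2023-09-26.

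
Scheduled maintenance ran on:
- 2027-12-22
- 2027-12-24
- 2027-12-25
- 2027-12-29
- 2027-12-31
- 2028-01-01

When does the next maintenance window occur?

2028-01-05

Gaps: 2, 1, 4, 2, 1 days — not constant, but cyclic with period 3.
The events fall on every Wednesday, Friday and Saturday.
Next Wednesday: 2028-01-05.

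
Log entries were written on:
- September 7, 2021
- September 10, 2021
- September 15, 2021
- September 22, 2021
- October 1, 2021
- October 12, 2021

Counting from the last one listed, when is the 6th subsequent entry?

January 28, 2022

The spacing grows by 2 each time: 3, 5, 7, 9, 11 days.
Next gap: 13 days. October 12, 2021 + 13 days = October 25, 2021.
Next gap: 15 days. October 25, 2021 + 15 days = November 9, 2021.
Next gap: 17 days. November 9, 2021 + 17 days = November 26, 2021.
Next gap: 19 days. November 26, 2021 + 19 days = December 15, 2021.
Next gap: 21 days. December 15, 2021 + 21 days = January 5, 2022.
Next gap: 23 days. January 5, 2022 + 23 days = January 28, 2022.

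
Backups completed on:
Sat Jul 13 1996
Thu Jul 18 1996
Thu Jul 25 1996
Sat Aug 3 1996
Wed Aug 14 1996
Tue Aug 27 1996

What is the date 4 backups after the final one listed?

Thu Nov 7 1996

Intervals are 5, 7, 9, 11, 13 days — an arithmetic progression with common difference 2.
Next gap: 15 days. Tue Aug 27 1996 + 15 days = Wed Sep 11 1996.
Next gap: 17 days. Wed Sep 11 1996 + 17 days = Sat Sep 28 1996.
Next gap: 19 days. Sat Sep 28 1996 + 19 days = Thu Oct 17 1996.
Next gap: 21 days. Thu Oct 17 1996 + 21 days = Thu Nov 7 1996.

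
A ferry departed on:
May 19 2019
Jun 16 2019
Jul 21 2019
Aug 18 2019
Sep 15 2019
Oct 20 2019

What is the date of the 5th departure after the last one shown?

These are Sundays at 28- or 35-day spacing (28, 35, 28, 28, 35).
The pattern: 3rd Sunday of the month.
3rd Sunday of November 2019: Nov 17 2019.
3rd Sunday of December 2019: Dec 15 2019.
January 2020 — 3rd Sunday is Jan 19 2020.
February 2020 — 3rd Sunday is Feb 16 2020.
3rd Sunday of March 2020: Mar 15 2020.

Mar 15 2020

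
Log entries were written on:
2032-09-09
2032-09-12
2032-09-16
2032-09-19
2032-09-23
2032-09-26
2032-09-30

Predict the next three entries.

2032-10-03, 2032-10-07, 2032-10-10

Gaps: 3, 4, 3, 4, 3, 4 days — not constant, but cyclic with period 2.
The events fall on every Thursday and Sunday.
Next Sunday: 2032-10-03.
The following Thursday is 2032-10-07.
The following Sunday is 2032-10-10.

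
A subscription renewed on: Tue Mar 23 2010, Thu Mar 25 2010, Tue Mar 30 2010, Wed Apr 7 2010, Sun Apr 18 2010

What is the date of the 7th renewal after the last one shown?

Sun Sep 26 2010

Intervals are 2, 5, 8, 11 days — an arithmetic progression with common difference 3.
Next gap: 14 days. Sun Apr 18 2010 + 14 days = Sun May 2 2010.
Next gap: 17 days. Sun May 2 2010 + 17 days = Wed May 19 2010.
Next gap: 20 days. Wed May 19 2010 + 20 days = Tue Jun 8 2010.
Next gap: 23 days. Tue Jun 8 2010 + 23 days = Thu Jul 1 2010.
Next gap: 26 days. Thu Jul 1 2010 + 26 days = Tue Jul 27 2010.
Next gap: 29 days. Tue Jul 27 2010 + 29 days = Wed Aug 25 2010.
Next gap: 32 days. Wed Aug 25 2010 + 32 days = Sun Sep 26 2010.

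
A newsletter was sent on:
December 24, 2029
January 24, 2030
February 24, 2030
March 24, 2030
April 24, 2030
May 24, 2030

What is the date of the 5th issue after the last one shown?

October 24, 2030

The day-of-month is always 24 (31, 31, 28, 31, 30 days between events).
So this recurs on the 24th of each month.
June 2030: June 24, 2030.
Next: July 2030 → July 24, 2030.
Next: August 2030 → August 24, 2030.
September 2030: September 24, 2030.
Next: October 2030 → October 24, 2030.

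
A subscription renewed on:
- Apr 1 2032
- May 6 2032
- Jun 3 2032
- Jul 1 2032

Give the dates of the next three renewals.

Aug 5 2032, Sep 2 2032, Oct 7 2032

These are Thursdays at 28- or 35-day spacing (35, 28, 28).
The pattern: 1st Thursday of the month.
August 2032 — 1st Thursday is Aug 5 2032.
September 2032 — 1st Thursday is Sep 2 2032.
1st Thursday of October 2032: Oct 7 2032.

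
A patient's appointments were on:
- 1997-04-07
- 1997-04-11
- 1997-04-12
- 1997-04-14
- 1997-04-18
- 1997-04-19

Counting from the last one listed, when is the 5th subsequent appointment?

1997-05-02

The gap pattern 4, 1, 2, 4, 1 repeats every 3 events.
These are the Mondays, Fridays and Saturdays of each week.
Next Monday: 1997-04-21.
Next Friday: 1997-04-25.
Next Saturday: 1997-04-26.
Next Monday: 1997-04-28.
Next Friday: 1997-05-02.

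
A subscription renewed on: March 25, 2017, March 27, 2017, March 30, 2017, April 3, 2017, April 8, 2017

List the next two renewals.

Gaps: 2, 3, 4, 5 days — each gap is 1 larger than the previous one.
Next gap: 6 days. April 8, 2017 + 6 days = April 14, 2017.
Next gap: 7 days. April 14, 2017 + 7 days = April 21, 2017.

April 14, 2017; April 21, 2017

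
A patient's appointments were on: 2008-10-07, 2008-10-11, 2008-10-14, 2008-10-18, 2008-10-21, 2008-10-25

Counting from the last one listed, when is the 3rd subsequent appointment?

The gap pattern 4, 3, 4, 3, 4 repeats every 2 events.
These are the Tuesdays and Saturdays of each week.
Next Tuesday: 2008-10-28.
Next Saturday: 2008-11-01.
The following Tuesday is 2008-11-04.

2008-11-04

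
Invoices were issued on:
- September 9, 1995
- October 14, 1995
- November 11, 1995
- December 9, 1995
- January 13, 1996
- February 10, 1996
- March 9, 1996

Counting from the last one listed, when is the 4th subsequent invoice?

All dates are Saturdays, 35, 28, 28, 35, 28, 28 days apart.
Specifically, the 2nd Saturday of each month.
2nd Saturday of April 1996: April 13, 1996.
2nd Saturday of May 1996: May 11, 1996.
June 1996 — 2nd Saturday is June 8, 1996.
2nd Saturday of July 1996: July 13, 1996.

July 13, 1996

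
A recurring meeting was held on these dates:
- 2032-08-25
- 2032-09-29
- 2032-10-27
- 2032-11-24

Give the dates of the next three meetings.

All Wednesdays; the gaps (35, 28, 28) vary with month length.
This is the last Wednesday of each month.
December 2032 ends with Wednesday 2032-12-29.
January 2033 ends with Wednesday 2033-01-26.
February 2033 ends with Wednesday 2033-02-23.

2032-12-29, 2033-01-26, 2033-02-23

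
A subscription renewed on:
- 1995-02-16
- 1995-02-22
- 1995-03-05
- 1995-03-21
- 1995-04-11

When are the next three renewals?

Intervals are 6, 11, 16, 21 days — an arithmetic progression with common difference 5.
Next gap: 26 days. 1995-04-11 + 26 days = 1995-05-07.
Next gap: 31 days. 1995-05-07 + 31 days = 1995-06-07.
Next gap: 36 days. 1995-06-07 + 36 days = 1995-07-13.

1995-05-07, 1995-06-07, 1995-07-13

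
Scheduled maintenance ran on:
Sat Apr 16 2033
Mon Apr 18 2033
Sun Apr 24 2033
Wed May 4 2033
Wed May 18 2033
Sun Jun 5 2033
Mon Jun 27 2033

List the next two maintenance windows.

Sat Jul 23 2033, Mon Aug 22 2033

Gaps: 2, 6, 10, 14, 18, 22 days — each gap is 4 larger than the previous one.
Next gap: 26 days. Mon Jun 27 2033 + 26 days = Sat Jul 23 2033.
Next gap: 30 days. Sat Jul 23 2033 + 30 days = Mon Aug 22 2033.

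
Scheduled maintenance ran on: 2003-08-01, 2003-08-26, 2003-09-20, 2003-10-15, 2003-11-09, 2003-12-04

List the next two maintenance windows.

The spacing is 25, 25, 25, 25, 25 days — always 25 days.
2003-12-04 + 25 days = 2003-12-29.
2003-12-29 + 25 days = 2004-01-23.

2003-12-29, 2004-01-23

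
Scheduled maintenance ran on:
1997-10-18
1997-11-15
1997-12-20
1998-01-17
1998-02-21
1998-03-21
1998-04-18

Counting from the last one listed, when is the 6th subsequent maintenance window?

All dates are Saturdays, 28, 35, 28, 35, 28, 28 days apart.
Specifically, the 3rd Saturday of each month.
3rd Saturday of May 1998: 1998-05-16.
June 1998 — 3rd Saturday is 1998-06-20.
3rd Saturday of July 1998: 1998-07-18.
3rd Saturday of August 1998: 1998-08-15.
3rd Saturday of September 1998: 1998-09-19.
3rd Saturday of October 1998: 1998-10-17.

1998-10-17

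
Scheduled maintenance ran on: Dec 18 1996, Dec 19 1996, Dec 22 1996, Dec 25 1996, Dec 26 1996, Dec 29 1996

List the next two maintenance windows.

Jan 1 1997, Jan 2 1997

The gap pattern 1, 3, 3, 1, 3 repeats every 3 events.
These are the Wednesdays, Thursdays and Sundays of each week.
Next Wednesday: Jan 1 1997.
The following Thursday is Jan 2 1997.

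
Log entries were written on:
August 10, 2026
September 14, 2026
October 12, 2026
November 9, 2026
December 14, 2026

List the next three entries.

Gaps: 35, 28, 28, 35 days — a mix of 28 and 35. Every date is a Monday.
Each is the 2nd Monday of its month.
2nd Monday of January 2027: January 11, 2027.
2nd Monday of February 2027: February 8, 2027.
2nd Monday of March 2027: March 8, 2027.

January 11, 2027; February 8, 2027; March 8, 2027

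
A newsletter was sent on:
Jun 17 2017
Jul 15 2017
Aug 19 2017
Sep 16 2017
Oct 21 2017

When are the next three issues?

Nov 18 2017, Dec 16 2017, Jan 20 2018

These are Saturdays at 28- or 35-day spacing (28, 35, 28, 35).
The pattern: 3rd Saturday of the month.
3rd Saturday of November 2017: Nov 18 2017.
3rd Saturday of December 2017: Dec 16 2017.
3rd Saturday of January 2018: Jan 20 2018.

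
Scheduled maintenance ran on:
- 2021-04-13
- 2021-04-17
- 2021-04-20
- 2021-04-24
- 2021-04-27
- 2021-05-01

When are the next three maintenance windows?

2021-05-04, 2021-05-08, 2021-05-11

Every event lands on a Tuesday or Saturday (gaps cycle 4, 3, 4, 3, 4).
So the schedule is: every Tuesday and Saturday.
The following Tuesday is 2021-05-04.
Next Saturday: 2021-05-08.
The following Tuesday is 2021-05-11.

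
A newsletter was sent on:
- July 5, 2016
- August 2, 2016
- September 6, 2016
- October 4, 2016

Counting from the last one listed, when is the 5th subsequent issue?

March 7, 2017

All dates are Tuesdays, 28, 35, 28 days apart.
Specifically, the 1st Tuesday of each month.
November 2016 — 1st Tuesday is November 1, 2016.
December 2016 — 1st Tuesday is December 6, 2016.
January 2017 — 1st Tuesday is January 3, 2017.
1st Tuesday of February 2017: February 7, 2017.
March 2017 — 1st Tuesday is March 7, 2017.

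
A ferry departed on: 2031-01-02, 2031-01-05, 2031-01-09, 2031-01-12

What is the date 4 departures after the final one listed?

The gap pattern 3, 4, 3 repeats every 2 events.
These are the Thursdays and Sundays of each week.
Next Thursday: 2031-01-16.
Next Sunday: 2031-01-19.
Next Thursday: 2031-01-23.
The following Sunday is 2031-01-26.

2031-01-26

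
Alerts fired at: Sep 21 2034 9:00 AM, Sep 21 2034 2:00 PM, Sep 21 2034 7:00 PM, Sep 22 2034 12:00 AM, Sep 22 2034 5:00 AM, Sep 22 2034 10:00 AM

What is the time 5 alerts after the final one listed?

Spacing: 5, 5, 5, 5, 5 h — constant 5 h.
Sep 22 2034 10:00 AM + 5 h = Sep 22 2034 3:00 PM.
Sep 22 2034 3:00 PM + 5 h = Sep 22 2034 8:00 PM.
Sep 22 2034 8:00 PM + 5 h = Sep 23 2034 1:00 AM.
Sep 23 2034 1:00 AM + 5 h = Sep 23 2034 6:00 AM.
Sep 23 2034 6:00 AM + 5 h = Sep 23 2034 11:00 AM.

Sep 23 2034 11:00 AM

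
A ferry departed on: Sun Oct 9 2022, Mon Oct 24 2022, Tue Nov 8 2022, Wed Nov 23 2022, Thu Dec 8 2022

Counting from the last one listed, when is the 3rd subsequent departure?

Sun Jan 22 2023

The spacing is 15, 15, 15, 15 days — always 15 days.
Thu Dec 8 2022 + 15 days = Fri Dec 23 2022.
Fri Dec 23 2022 + 15 days = Sat Jan 7 2023.
Sat Jan 7 2023 + 15 days = Sun Jan 22 2023.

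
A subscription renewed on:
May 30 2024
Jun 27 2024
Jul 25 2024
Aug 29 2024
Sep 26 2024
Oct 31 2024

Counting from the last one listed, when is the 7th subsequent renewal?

May 29 2025

All Thursdays; the gaps (28, 28, 35, 28, 35) vary with month length.
This is the last Thursday of each month.
Last Thursday of November 2024: Nov 28 2024.
Last Thursday of December 2024: Dec 26 2024.
January 2025 ends with Thursday Jan 30 2025.
Last Thursday of February 2025: Feb 27 2025.
Last Thursday of March 2025: Mar 27 2025.
Last Thursday of April 2025: Apr 24 2025.
May 2025 ends with Thursday May 29 2025.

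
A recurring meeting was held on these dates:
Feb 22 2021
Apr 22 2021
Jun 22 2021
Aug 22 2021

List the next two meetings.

Each date is the 22nd; the gaps (59, 61, 61) track the month lengths.
The rule is the 22nd of every 2 months.
October 2021: Oct 22 2021.
December 2021: Dec 22 2021.

Oct 22 2021, Dec 22 2021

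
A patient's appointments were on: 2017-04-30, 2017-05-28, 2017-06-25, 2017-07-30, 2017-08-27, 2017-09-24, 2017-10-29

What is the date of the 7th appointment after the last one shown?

2018-05-27

Every date is a Sunday; gaps 28, 28, 35, 28, 28, 35 days.
Each is the last Sunday of its month (at least one falls on the 29th or later, ruling out '4th Sunday').
Last Sunday of November 2017: 2017-11-26.
December 2017 ends with Sunday 2017-12-31.
January 2018 ends with Sunday 2018-01-28.
Last Sunday of February 2018: 2018-02-25.
March 2018 ends with Sunday 2018-03-25.
Last Sunday of April 2018: 2018-04-29.
Last Sunday of May 2018: 2018-05-27.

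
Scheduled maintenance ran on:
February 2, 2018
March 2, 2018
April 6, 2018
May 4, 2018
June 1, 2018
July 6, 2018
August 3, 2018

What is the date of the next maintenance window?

September 7, 2018

All dates are Fridays, 28, 35, 28, 28, 35, 28 days apart.
Specifically, the 1st Friday of each month.
1st Friday of September 2018: September 7, 2018.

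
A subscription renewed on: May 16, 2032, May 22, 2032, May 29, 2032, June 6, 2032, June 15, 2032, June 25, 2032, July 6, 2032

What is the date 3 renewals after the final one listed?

The spacing grows by 1 each time: 6, 7, 8, 9, 10, 11 days.
Next gap: 12 days. July 6, 2032 + 12 days = July 18, 2032.
Next gap: 13 days. July 18, 2032 + 13 days = July 31, 2032.
Next gap: 14 days. July 31, 2032 + 14 days = August 14, 2032.

August 14, 2032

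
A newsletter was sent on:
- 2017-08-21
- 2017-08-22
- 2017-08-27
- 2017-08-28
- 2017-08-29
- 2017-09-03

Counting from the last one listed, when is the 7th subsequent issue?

2017-09-18

Every event lands on a Monday or Tuesday or Sunday (gaps cycle 1, 5, 1, 1, 5).
So the schedule is: every Monday, Tuesday and Sunday.
The following Monday is 2017-09-04.
The following Tuesday is 2017-09-05.
The following Sunday is 2017-09-10.
The following Monday is 2017-09-11.
Next Tuesday: 2017-09-12.
The following Sunday is 2017-09-17.
The following Monday is 2017-09-18.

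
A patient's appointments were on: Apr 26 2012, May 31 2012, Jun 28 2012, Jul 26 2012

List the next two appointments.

Aug 30 2012, Sep 27 2012

All Thursdays; the gaps (35, 28, 28) vary with month length.
This is the last Thursday of each month.
August 2012 ends with Thursday Aug 30 2012.
September 2012 ends with Thursday Sep 27 2012.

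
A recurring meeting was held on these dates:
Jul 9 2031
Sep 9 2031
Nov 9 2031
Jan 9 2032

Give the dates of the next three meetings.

Mar 9 2032, May 9 2032, Jul 9 2032

Gaps: 62, 61, 61 days — not constant. Every event is on the 9th of the month.
Pattern: the 9th of every 2 months.
Next: March 2032 → Mar 9 2032.
May 2032: May 9 2032.
Next: July 2032 → Jul 9 2032.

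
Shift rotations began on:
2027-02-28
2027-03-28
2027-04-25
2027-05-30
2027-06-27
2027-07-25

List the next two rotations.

These are Sundays with 28, 28, 35, 28, 28-day gaps.
Each is the final Sunday of its month — 2027-05-30 is past the 28th, so '4th Sunday' doesn't fit.
Last Sunday of August 2027: 2027-08-29.
September 2027 ends with Sunday 2027-09-26.

2027-08-29, 2027-09-26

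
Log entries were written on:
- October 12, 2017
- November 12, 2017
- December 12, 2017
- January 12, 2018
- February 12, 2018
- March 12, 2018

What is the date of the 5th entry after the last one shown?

Gaps: 31, 30, 31, 31, 28 days — not constant. Every event is on the 12th of the month.
Pattern: the 12th of each month.
April 2018: April 12, 2018.
Next: May 2018 → May 12, 2018.
Next: June 2018 → June 12, 2018.
Next: July 2018 → July 12, 2018.
August 2018: August 12, 2018.

August 12, 2018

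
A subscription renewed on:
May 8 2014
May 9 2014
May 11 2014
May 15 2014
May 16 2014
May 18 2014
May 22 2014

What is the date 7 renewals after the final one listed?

Jun 6 2014

Gaps: 1, 2, 4, 1, 2, 4 days — not constant, but cyclic with period 3.
The events fall on every Thursday, Friday and Sunday.
The following Friday is May 23 2014.
The following Sunday is May 25 2014.
The following Thursday is May 29 2014.
The following Friday is May 30 2014.
Next Sunday: Jun 1 2014.
The following Thursday is Jun 5 2014.
The following Friday is Jun 6 2014.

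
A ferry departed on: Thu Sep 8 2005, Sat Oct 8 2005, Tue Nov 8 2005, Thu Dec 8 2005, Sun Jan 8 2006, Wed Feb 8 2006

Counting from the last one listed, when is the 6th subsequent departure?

Each date is the 8th; the gaps (30, 31, 30, 31, 31) track the month lengths.
The rule is the 8th of each month.
March 2006: Wed Mar 8 2006.
April 2006: Sat Apr 8 2006.
May 2006: Mon May 8 2006.
Next: June 2006 → Thu Jun 8 2006.
July 2006: Sat Jul 8 2006.
August 2006: Tue Aug 8 2006.

Tue Aug 8 2006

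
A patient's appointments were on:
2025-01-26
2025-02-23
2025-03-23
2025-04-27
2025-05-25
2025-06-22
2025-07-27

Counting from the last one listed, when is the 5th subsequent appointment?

All dates are Sundays, 28, 28, 35, 28, 28, 35 days apart.
Specifically, the 4th Sunday of each month.
4th Sunday of August 2025: 2025-08-24.
September 2025 — 4th Sunday is 2025-09-28.
4th Sunday of October 2025: 2025-10-26.
November 2025 — 4th Sunday is 2025-11-23.
4th Sunday of December 2025: 2025-12-28.

2025-12-28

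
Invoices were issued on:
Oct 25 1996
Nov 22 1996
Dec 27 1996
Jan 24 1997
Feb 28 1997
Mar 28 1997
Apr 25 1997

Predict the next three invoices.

All dates are Fridays, 28, 35, 28, 35, 28, 28 days apart.
Specifically, the 4th Friday of each month.
4th Friday of May 1997: May 23 1997.
4th Friday of June 1997: Jun 27 1997.
4th Friday of July 1997: Jul 25 1997.

May 23 1997, Jun 27 1997, Jul 25 1997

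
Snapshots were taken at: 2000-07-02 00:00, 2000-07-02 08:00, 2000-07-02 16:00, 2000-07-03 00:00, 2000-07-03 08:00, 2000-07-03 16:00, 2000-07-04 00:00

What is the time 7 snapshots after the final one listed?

2000-07-06 08:00

Spacing: 8, 8, 8, 8, 8, 8 h — constant 8 h.
2000-07-04 00:00 + 8 h = 2000-07-04 08:00.
2000-07-04 08:00 + 8 h = 2000-07-04 16:00.
2000-07-04 16:00 + 8 h = 2000-07-05 00:00.
2000-07-05 00:00 + 8 h = 2000-07-05 08:00.
2000-07-05 08:00 + 8 h = 2000-07-05 16:00.
2000-07-05 16:00 + 8 h = 2000-07-06 00:00.
2000-07-06 00:00 + 8 h = 2000-07-06 08:00.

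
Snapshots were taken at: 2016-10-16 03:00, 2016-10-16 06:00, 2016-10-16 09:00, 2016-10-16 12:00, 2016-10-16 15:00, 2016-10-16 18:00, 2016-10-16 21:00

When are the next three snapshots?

2016-10-17 00:00, 2016-10-17 03:00, 2016-10-17 06:00

Spacing: 3, 3, 3, 3, 3, 3 h — constant 3 h.
2016-10-16 21:00 + 3 h = 2016-10-17 00:00.
2016-10-17 00:00 + 3 h = 2016-10-17 03:00.
2016-10-17 03:00 + 3 h = 2016-10-17 06:00.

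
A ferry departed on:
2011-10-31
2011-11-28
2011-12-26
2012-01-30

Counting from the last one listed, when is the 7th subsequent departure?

2012-08-27

Every date is a Monday; gaps 28, 28, 35 days.
Each is the last Monday of its month (at least one falls on the 29th or later, ruling out '4th Monday').
Last Monday of February 2012: 2012-02-27.
March 2012 ends with Monday 2012-03-26.
April 2012 ends with Monday 2012-04-30.
May 2012 ends with Monday 2012-05-28.
June 2012 ends with Monday 2012-06-25.
Last Monday of July 2012: 2012-07-30.
Last Monday of August 2012: 2012-08-27.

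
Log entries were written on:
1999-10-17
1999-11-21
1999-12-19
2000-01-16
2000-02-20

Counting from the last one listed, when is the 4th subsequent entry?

2000-06-18

Gaps: 35, 28, 28, 35 days — a mix of 28 and 35. Every date is a Sunday.
Each is the 3rd Sunday of its month.
3rd Sunday of March 2000: 2000-03-19.
3rd Sunday of April 2000: 2000-04-16.
May 2000 — 3rd Sunday is 2000-05-21.
June 2000 — 3rd Sunday is 2000-06-18.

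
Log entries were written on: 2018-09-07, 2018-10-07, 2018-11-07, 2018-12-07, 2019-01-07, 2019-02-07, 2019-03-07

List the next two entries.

The day-of-month is always 7 (30, 31, 30, 31, 31, 28 days between events).
So this recurs on the 7th of each month.
Next: April 2019 → 2019-04-07.
Next: May 2019 → 2019-05-07.

2019-04-07, 2019-05-07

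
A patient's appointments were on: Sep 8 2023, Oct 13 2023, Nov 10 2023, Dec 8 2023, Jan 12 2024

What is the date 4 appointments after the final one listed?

Gaps: 35, 28, 28, 35 days — a mix of 28 and 35. Every date is a Friday.
Each is the 2nd Friday of its month.
2nd Friday of February 2024: Feb 9 2024.
March 2024 — 2nd Friday is Mar 8 2024.
April 2024 — 2nd Friday is Apr 12 2024.
2nd Friday of May 2024: May 10 2024.

May 10 2024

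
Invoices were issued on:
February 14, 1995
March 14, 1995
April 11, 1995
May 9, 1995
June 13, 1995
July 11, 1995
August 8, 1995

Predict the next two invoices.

These are Tuesdays at 28- or 35-day spacing (28, 28, 28, 35, 28, 28).
The pattern: 2nd Tuesday of the month.
September 1995 — 2nd Tuesday is September 12, 1995.
2nd Tuesday of October 1995: October 10, 1995.

September 12, 1995; October 10, 1995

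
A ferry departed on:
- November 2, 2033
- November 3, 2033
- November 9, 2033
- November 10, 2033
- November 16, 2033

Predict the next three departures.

Gaps: 1, 6, 1, 6 days — not constant, but cyclic with period 2.
The events fall on every Wednesday and Thursday.
The following Thursday is November 17, 2033.
Next Wednesday: November 23, 2033.
The following Thursday is November 24, 2033.

November 17, 2033; November 23, 2033; November 24, 2033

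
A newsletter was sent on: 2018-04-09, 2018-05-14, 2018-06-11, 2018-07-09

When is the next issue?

All dates are Mondays, 35, 28, 28 days apart.
Specifically, the 2nd Monday of each month.
2nd Monday of August 2018: 2018-08-13.

2018-08-13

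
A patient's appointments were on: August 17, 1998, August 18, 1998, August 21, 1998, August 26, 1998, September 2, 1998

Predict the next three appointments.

The spacing grows by 2 each time: 1, 3, 5, 7 days.
Next gap: 9 days. September 2, 1998 + 9 days = September 11, 1998.
Next gap: 11 days. September 11, 1998 + 11 days = September 22, 1998.
Next gap: 13 days. September 22, 1998 + 13 days = October 5, 1998.

September 11, 1998; September 22, 1998; October 5, 1998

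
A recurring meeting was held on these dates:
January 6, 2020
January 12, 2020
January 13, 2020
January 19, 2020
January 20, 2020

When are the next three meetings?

Gaps: 6, 1, 6, 1 days — not constant, but cyclic with period 2.
The events fall on every Monday and Sunday.
Next Sunday: January 26, 2020.
The following Monday is January 27, 2020.
Next Sunday: February 2, 2020.

January 26, 2020; January 27, 2020; February 2, 2020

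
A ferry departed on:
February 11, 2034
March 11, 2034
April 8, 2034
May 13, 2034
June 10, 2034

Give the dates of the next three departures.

Gaps: 28, 28, 35, 28 days — a mix of 28 and 35. Every date is a Saturday.
Each is the 2nd Saturday of its month.
July 2034 — 2nd Saturday is July 8, 2034.
August 2034 — 2nd Saturday is August 12, 2034.
September 2034 — 2nd Saturday is September 9, 2034.

July 8, 2034; August 12, 2034; September 9, 2034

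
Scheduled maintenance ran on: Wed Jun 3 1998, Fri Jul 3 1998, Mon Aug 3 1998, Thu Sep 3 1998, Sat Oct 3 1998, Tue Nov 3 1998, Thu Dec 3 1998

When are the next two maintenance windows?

The day-of-month is always 3 (30, 31, 31, 30, 31, 30 days between events).
So this recurs on the 3rd of each month.
Next: January 1999 → Sun Jan 3 1999.
Next: February 1999 → Wed Feb 3 1999.

Sun Jan 3 1999, Wed Feb 3 1999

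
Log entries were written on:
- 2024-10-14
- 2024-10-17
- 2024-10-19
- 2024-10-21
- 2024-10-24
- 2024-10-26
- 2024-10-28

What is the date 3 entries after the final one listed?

2024-11-04

Every event lands on a Monday or Thursday or Saturday (gaps cycle 3, 2, 2, 3, 2, 2).
So the schedule is: every Monday, Thursday and Saturday.
Next Thursday: 2024-10-31.
Next Saturday: 2024-11-02.
Next Monday: 2024-11-04.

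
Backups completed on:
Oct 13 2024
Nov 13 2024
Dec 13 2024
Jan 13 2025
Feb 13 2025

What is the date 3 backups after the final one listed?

The day-of-month is always 13 (31, 30, 31, 31 days between events).
So this recurs on the 13th of each month.
Next: March 2025 → Mar 13 2025.
Next: April 2025 → Apr 13 2025.
May 2025: May 13 2025.

May 13 2025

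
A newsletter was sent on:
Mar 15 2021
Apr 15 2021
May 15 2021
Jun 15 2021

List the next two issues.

Jul 15 2021, Aug 15 2021

Each date is the 15th; the gaps (31, 30, 31) track the month lengths.
The rule is the 15th of each month.
July 2021: Jul 15 2021.
August 2021: Aug 15 2021.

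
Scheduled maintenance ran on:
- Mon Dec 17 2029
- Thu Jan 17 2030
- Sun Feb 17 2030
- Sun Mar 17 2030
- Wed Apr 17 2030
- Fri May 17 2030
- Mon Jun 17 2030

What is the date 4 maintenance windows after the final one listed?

The day-of-month is always 17 (31, 31, 28, 31, 30, 31 days between events).
So this recurs on the 17th of each month.
July 2030: Wed Jul 17 2030.
August 2030: Sat Aug 17 2030.
September 2030: Tue Sep 17 2030.
October 2030: Thu Oct 17 2030.

Thu Oct 17 2030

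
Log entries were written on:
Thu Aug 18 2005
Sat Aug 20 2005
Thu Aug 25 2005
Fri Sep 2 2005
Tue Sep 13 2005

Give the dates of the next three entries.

Tue Sep 27 2005, Fri Oct 14 2005, Thu Nov 3 2005

The spacing grows by 3 each time: 2, 5, 8, 11 days.
Next gap: 14 days. Tue Sep 13 2005 + 14 days = Tue Sep 27 2005.
Next gap: 17 days. Tue Sep 27 2005 + 17 days = Fri Oct 14 2005.
Next gap: 20 days. Fri Oct 14 2005 + 20 days = Thu Nov 3 2005.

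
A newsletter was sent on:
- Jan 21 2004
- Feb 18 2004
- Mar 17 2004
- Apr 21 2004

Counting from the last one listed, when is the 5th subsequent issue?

Sep 15 2004

Gaps: 28, 28, 35 days — a mix of 28 and 35. Every date is a Wednesday.
Each is the 3rd Wednesday of its month.
3rd Wednesday of May 2004: May 19 2004.
June 2004 — 3rd Wednesday is Jun 16 2004.
July 2004 — 3rd Wednesday is Jul 21 2004.
August 2004 — 3rd Wednesday is Aug 18 2004.
September 2004 — 3rd Wednesday is Sep 15 2004.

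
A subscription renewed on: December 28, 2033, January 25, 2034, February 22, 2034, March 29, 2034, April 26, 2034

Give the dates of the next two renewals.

Every date is a Wednesday; gaps 28, 28, 35, 28 days.
Each is the last Wednesday of its month (at least one falls on the 29th or later, ruling out '4th Wednesday').
May 2034 ends with Wednesday May 31, 2034.
Last Wednesday of June 2034: June 28, 2034.

May 31, 2034; June 28, 2034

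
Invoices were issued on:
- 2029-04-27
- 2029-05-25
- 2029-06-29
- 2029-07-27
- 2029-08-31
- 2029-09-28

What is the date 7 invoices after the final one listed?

2030-04-26

All Fridays; the gaps (28, 35, 28, 35, 28) vary with month length.
This is the last Friday of each month.
Last Friday of October 2029: 2029-10-26.
November 2029 ends with Friday 2029-11-30.
December 2029 ends with Friday 2029-12-28.
Last Friday of January 2030: 2030-01-25.
February 2030 ends with Friday 2030-02-22.
Last Friday of March 2030: 2030-03-29.
Last Friday of April 2030: 2030-04-26.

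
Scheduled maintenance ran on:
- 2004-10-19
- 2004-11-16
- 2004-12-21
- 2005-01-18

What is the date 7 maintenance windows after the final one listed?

2005-08-16

Gaps: 28, 35, 28 days — a mix of 28 and 35. Every date is a Tuesday.
Each is the 3rd Tuesday of its month.
3rd Tuesday of February 2005: 2005-02-15.
March 2005 — 3rd Tuesday is 2005-03-15.
3rd Tuesday of April 2005: 2005-04-19.
May 2005 — 3rd Tuesday is 2005-05-17.
June 2005 — 3rd Tuesday is 2005-06-21.
3rd Tuesday of July 2005: 2005-07-19.
August 2005 — 3rd Tuesday is 2005-08-16.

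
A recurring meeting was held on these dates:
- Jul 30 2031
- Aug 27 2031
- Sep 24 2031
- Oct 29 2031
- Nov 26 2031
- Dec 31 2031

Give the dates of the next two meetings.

Jan 28 2032, Feb 25 2032

These are Wednesdays with 28, 28, 35, 28, 35-day gaps.
Each is the final Wednesday of its month — Jul 30 2031 is past the 28th, so '4th Wednesday' doesn't fit.
January 2032 ends with Wednesday Jan 28 2032.
Last Wednesday of February 2032: Feb 25 2032.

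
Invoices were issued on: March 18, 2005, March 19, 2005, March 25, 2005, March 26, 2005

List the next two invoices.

April 1, 2005; April 2, 2005

The gap pattern 1, 6, 1 repeats every 2 events.
These are the Fridays and Saturdays of each week.
Next Friday: April 1, 2005.
Next Saturday: April 2, 2005.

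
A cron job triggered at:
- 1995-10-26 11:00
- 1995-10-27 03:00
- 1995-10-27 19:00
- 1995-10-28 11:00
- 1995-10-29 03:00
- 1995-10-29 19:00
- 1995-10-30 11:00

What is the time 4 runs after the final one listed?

The interval is a steady 16 hours (16, 16, 16, 16, 16, 16).
1995-10-30 11:00 + 16 h = 1995-10-31 03:00.
1995-10-31 03:00 + 16 h = 1995-10-31 19:00.
1995-10-31 19:00 + 16 h = 1995-11-01 11:00.
1995-11-01 11:00 + 16 h = 1995-11-02 03:00.

1995-11-02 03:00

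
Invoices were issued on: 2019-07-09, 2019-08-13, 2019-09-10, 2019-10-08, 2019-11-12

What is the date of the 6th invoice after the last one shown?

All dates are Tuesdays, 35, 28, 28, 35 days apart.
Specifically, the 2nd Tuesday of each month.
December 2019 — 2nd Tuesday is 2019-12-10.
2nd Tuesday of January 2020: 2020-01-14.
February 2020 — 2nd Tuesday is 2020-02-11.
2nd Tuesday of March 2020: 2020-03-10.
April 2020 — 2nd Tuesday is 2020-04-14.
2nd Tuesday of May 2020: 2020-05-12.

2020-05-12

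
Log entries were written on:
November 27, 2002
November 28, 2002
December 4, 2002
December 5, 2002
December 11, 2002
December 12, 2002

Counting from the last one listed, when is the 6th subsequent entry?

The gap pattern 1, 6, 1, 6, 1 repeats every 2 events.
These are the Wednesdays and Thursdays of each week.
Next Wednesday: December 18, 2002.
Next Thursday: December 19, 2002.
The following Wednesday is December 25, 2002.
The following Thursday is December 26, 2002.
The following Wednesday is January 1, 2003.
The following Thursday is January 2, 2003.

January 2, 2003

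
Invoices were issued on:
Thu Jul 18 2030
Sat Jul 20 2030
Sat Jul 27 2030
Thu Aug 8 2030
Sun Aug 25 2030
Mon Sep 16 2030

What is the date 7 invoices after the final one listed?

The spacing grows by 5 each time: 2, 7, 12, 17, 22 days.
Next gap: 27 days. Mon Sep 16 2030 + 27 days = Sun Oct 13 2030.
Next gap: 32 days. Sun Oct 13 2030 + 32 days = Thu Nov 14 2030.
Next gap: 37 days. Thu Nov 14 2030 + 37 days = Sat Dec 21 2030.
Next gap: 42 days. Sat Dec 21 2030 + 42 days = Sat Feb 1 2031.
Next gap: 47 days. Sat Feb 1 2031 + 47 days = Thu Mar 20 2031.
Next gap: 52 days. Thu Mar 20 2031 + 52 days = Sun May 11 2031.
Next gap: 57 days. Sun May 11 2031 + 57 days = Mon Jul 7 2031.

Mon Jul 7 2031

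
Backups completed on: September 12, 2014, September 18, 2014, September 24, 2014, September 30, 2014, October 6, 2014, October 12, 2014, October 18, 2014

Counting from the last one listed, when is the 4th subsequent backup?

Gaps between consecutive events: 6, 6, 6, 6, 6, 6 days — a constant 6-day interval.
October 18, 2014 + 6 days = October 24, 2014.
October 24, 2014 + 6 days = October 30, 2014.
October 30, 2014 + 6 days = November 5, 2014.
November 5, 2014 + 6 days = November 11, 2014.

November 11, 2014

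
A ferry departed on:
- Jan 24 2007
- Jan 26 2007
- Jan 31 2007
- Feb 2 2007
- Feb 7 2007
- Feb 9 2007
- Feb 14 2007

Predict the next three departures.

The gap pattern 2, 5, 2, 5, 2, 5 repeats every 2 events.
These are the Wednesdays and Fridays of each week.
Next Friday: Feb 16 2007.
The following Wednesday is Feb 21 2007.
Next Friday: Feb 23 2007.

Feb 16 2007, Feb 21 2007, Feb 23 2007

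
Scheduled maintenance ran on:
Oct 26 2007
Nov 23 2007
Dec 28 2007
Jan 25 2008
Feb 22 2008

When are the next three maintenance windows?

These are Fridays at 28- or 35-day spacing (28, 35, 28, 28).
The pattern: 4th Friday of the month.
March 2008 — 4th Friday is Mar 28 2008.
April 2008 — 4th Friday is Apr 25 2008.
4th Friday of May 2008: May 23 2008.

Mar 28 2008, Apr 25 2008, May 23 2008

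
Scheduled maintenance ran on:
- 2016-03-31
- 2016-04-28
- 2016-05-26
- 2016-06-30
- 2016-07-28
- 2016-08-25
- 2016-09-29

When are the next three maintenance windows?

Every date is a Thursday; gaps 28, 28, 35, 28, 28, 35 days.
Each is the last Thursday of its month (at least one falls on the 29th or later, ruling out '4th Thursday').
Last Thursday of October 2016: 2016-10-27.
Last Thursday of November 2016: 2016-11-24.
December 2016 ends with Thursday 2016-12-29.

2016-10-27, 2016-11-24, 2016-12-29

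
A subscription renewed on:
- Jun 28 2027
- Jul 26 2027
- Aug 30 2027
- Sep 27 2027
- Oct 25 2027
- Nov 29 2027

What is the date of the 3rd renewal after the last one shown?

These are Mondays with 28, 35, 28, 28, 35-day gaps.
Each is the final Monday of its month — Aug 30 2027 is past the 28th, so '4th Monday' doesn't fit.
December 2027 ends with Monday Dec 27 2027.
Last Monday of January 2028: Jan 31 2028.
Last Monday of February 2028: Feb 28 2028.

Feb 28 2028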